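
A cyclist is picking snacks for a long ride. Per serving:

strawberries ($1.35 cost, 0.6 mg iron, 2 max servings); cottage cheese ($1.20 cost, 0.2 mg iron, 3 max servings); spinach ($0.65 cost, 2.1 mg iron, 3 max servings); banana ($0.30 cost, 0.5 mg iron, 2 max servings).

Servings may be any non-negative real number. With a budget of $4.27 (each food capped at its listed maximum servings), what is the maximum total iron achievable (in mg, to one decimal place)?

8.1 mg

Iron per dollar: spinach 3.231, banana 1.667, strawberries 0.4444, cottage cheese 0.1667.
Take 3 servings of spinach: spends $1.95, +6.3 mg iron (running total 6.3 mg).
Take 2 servings of banana: spends $0.60, +1.0 mg iron (running total 7.3 mg).
Take 1.274 servings of strawberries: spends $1.72, +0.8 mg iron (running total 8.1 mg).
Greedy by best ratio exhausts the cost allowance optimally: 8.1 mg.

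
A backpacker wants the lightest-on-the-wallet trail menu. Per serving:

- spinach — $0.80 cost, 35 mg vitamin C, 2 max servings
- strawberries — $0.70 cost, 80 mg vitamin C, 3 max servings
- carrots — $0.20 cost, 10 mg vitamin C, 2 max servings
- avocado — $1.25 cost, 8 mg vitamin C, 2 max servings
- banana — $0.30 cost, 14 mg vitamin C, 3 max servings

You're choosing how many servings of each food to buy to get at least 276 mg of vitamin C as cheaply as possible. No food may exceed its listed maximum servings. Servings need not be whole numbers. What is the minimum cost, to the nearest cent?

Cost per mg of vitamin C: strawberries $0.0088, carrots $0.0200, banana $0.0214, spinach $0.0229, avocado $0.1562.
Take 3 servings of strawberries: +240.0 mg vitamin C for $2.10 (total $2.10, still need 36.0 mg).
Take 2 servings of carrots: +20.0 mg vitamin C for $0.40 (total $2.50, still need 16.0 mg).
Take 1.143 servings of banana: +16.0 mg vitamin C for $0.34 (total $2.84, still need 0.0 mg).
Greedy by cheapest-per-mg is optimal for a single linear constraint, so the minimum cost is $2.84.

$2.84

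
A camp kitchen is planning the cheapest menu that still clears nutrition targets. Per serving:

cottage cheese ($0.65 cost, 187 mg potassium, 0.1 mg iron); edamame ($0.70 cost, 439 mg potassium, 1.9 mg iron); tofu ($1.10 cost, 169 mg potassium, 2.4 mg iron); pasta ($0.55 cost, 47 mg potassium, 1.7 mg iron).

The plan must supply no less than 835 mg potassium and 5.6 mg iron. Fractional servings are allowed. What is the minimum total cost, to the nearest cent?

For a min-cost LP with two ≥-constraints, a basic feasible solution has at most two positive variables.
cottage cheese only: max(835/187, 5.6/0.1) = 56 servings → $36.40.
edamame only: max(835/439, 5.6/1.9) = 2.947 servings → $2.06.
tofu only: max(835/169, 5.6/2.4) = 4.941 servings → $5.43.
pasta only: max(835/47, 5.6/1.7) = 17.77 servings → $9.77.
cottage cheese + edamame with both targets exact would need a negative amount; discard.
cottage cheese + tofu with both tight: 2.449 servings and 2.231 servings → $4.05.
cottage cheese + pasta with both tight: 3.692 servings and 3.077 servings → $4.09.
edamame + tofu with both tight: 1.444 servings and 1.19 servings → $2.32.
edamame + pasta with both tight: 1.76 servings and 1.327 servings → $1.96.
tofu + pasta with both targets exact would need a negative amount; discard.
So the least-cost plan costs $1.96.

$1.96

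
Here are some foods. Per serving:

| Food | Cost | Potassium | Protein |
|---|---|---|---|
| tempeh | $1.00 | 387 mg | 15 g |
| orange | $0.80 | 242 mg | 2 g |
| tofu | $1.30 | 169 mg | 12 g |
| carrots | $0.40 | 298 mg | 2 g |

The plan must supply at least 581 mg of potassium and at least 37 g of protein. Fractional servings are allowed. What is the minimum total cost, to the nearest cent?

Minimising a linear cost over {potassium ≥ 581, protein ≥ 37, servings ≥ 0} — the optimum is at a vertex, using one or two foods.
tempeh only: max(581/387, 37/15) = 2.467 servings → $2.47.
orange only: max(581/242, 37/2) = 18.5 servings → $14.80.
tofu only: max(581/169, 37/12) = 3.438 servings → $4.47.
carrots only: max(581/298, 37/2) = 18.5 servings → $7.40.
tempeh + orange: intersection lies outside the first quadrant.
tempeh + tofu with both tight: 0.3409 servings and 2.657 servings → $3.80.
tempeh + carrots: the both-tight solution has a negative serving — not a feasible corner.
orange + tofu with both tight: 0.2802 servings and 3.037 servings → $4.17.
orange + carrots: the both-tight solution has a negative serving — not a feasible corner.
tofu + carrots with both tight: 3.046 servings and 0.2221 servings → $4.05.
So the least-cost plan costs $2.47.

$2.47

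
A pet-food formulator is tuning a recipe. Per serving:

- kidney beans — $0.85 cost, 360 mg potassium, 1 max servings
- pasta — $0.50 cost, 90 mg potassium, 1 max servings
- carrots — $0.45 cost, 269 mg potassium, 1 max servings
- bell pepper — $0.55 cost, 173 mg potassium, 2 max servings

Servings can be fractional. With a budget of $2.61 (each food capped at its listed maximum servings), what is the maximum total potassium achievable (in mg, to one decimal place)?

1012.8 mg

Potassium per dollar: carrots 597.8, kidney beans 423.5, bell pepper 314.5, pasta 180.
Take 1 serving of carrots: spends $0.45, +269.0 mg potassium (running total 269.0 mg).
Take 1 serving of kidney beans: spends $0.85, +360.0 mg potassium (running total 629.0 mg).
Take 2 servings of bell pepper: spends $1.10, +346.0 mg potassium (running total 975.0 mg).
Take 0.42 servings of pasta: spends $0.21, +37.8 mg potassium (running total 1012.8 mg).
Greedy by best ratio exhausts the cost allowance optimally: 1012.8 mg.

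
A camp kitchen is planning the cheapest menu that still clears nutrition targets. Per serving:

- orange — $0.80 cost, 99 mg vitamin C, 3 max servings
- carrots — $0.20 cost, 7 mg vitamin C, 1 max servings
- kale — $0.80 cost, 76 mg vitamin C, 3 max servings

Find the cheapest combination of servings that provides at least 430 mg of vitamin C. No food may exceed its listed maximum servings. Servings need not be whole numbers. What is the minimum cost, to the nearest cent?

$3.80

Cost per mg of vitamin C: orange $0.0081, kale $0.0105, carrots $0.0286.
Take 3 servings of orange: +297.0 mg vitamin C for $2.40 (total $2.40, still need 133.0 mg).
Take 1.75 servings of kale: +133.0 mg vitamin C for $1.40 (total $3.80, still need 0.0 mg).
Greedy by cheapest-per-mg is optimal for a single linear constraint, so the minimum cost is $3.80.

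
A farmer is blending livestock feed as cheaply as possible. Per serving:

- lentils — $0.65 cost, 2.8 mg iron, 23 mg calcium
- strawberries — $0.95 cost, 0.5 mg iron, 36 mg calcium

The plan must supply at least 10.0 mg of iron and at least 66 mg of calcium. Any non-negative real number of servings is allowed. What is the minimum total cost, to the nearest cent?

$2.32

This is a tiny linear program; its minimum lies at a vertex of the feasible set. List the vertices and price them.
lentils only: max(10.0/2.8, 66/23) = 3.571 servings → $2.32.
strawberries only: max(10.0/0.5, 66/36) = 20 servings → $19.00.
lentils + strawberries with both targets exact would need a negative amount; discard.
Cheapest feasible corner: $2.32.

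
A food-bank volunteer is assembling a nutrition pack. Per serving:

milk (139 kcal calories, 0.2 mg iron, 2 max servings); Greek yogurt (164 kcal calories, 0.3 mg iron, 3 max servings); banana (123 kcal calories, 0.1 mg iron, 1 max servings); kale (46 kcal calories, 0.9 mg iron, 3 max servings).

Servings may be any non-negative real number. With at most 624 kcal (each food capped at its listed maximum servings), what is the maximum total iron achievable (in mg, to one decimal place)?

Iron per kcal: kale 0.01957, Greek yogurt 0.001829, milk 0.001439, banana 0.000813.
Take 3 servings of kale: uses 138 kcal, +2.7 mg iron (running total 2.7 mg).
Take 2.963 servings of Greek yogurt: uses 486 kcal, +0.9 mg iron (running total 3.6 mg).
Greedy by best ratio exhausts the calories allowance optimally: 3.6 mg.

3.6 mg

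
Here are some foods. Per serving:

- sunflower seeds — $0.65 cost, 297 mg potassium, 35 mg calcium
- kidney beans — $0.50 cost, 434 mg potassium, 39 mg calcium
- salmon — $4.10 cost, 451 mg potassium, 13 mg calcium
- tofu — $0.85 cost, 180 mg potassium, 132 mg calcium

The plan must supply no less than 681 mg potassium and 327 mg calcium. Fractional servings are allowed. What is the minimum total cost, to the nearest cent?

$2.26

With two linear requirements the optimum uses one or two foods; enumerate the corners.
sunflower seeds only: max(681/297, 327/35) = 9.343 servings → $6.07.
kidney beans only: max(681/434, 327/39) = 8.385 servings → $4.19.
salmon only: max(681/451, 327/13) = 25.15 servings → $103.13.
tofu only: max(681/180, 327/132) = 3.783 servings → $3.22.
sunflower seeds + kidney beans with both targets exact would need a negative amount; discard.
sunflower seeds + salmon: the both-tight solution has a negative serving — not a feasible corner.
sunflower seeds + tofu with both tight: 0.9431 servings and 2.227 servings → $2.51.
kidney beans + salmon: the both-tight solution has a negative serving — not a feasible corner.
kidney beans + tofu with both tight: 0.6173 servings and 2.295 servings → $2.26.
salmon + tofu with both tight: 0.5426 servings and 2.424 servings → $4.28.
Cheapest feasible corner: $2.26.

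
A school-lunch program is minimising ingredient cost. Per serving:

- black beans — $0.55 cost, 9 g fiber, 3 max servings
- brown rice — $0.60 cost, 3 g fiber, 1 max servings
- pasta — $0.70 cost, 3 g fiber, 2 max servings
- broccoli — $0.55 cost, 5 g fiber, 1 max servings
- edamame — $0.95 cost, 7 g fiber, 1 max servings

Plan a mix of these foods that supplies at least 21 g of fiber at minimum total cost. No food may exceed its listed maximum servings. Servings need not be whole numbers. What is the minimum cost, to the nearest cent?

$1.28

Cost per g of fiber: black beans $0.0611, broccoli $0.1100, edamame $0.1357, brown rice $0.2000, pasta $0.2333.
Take 2.333 servings of black beans: +21.0 g fiber for $1.28 (total $1.28, still need 0.0 g).
Filling from the cheapest source first is optimal under one linear minimum: $1.28.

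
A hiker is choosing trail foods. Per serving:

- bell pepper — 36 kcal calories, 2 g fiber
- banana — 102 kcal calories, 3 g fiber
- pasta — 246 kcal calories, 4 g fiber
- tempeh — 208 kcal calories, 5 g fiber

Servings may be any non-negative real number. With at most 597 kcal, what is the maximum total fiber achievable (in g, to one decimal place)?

33.2 g

Fiber per kcal: bell pepper 0.05556, banana 0.02941, tempeh 0.02404, pasta 0.01626.
With no serving limits, spend the whole calories allowance on bell pepper: 597 kcal / 36 kcal × 2 g = 33.2 g.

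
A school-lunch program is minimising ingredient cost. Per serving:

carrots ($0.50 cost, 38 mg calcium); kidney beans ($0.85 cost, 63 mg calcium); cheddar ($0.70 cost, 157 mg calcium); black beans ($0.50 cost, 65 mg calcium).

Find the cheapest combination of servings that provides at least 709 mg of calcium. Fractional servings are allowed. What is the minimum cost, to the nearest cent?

Cost per mg of calcium: cheddar $0.0045, black beans $0.0077, carrots $0.0132, kidney beans $0.0135.
With no serving limits, use only cheddar: 709 mg / 157 mg = 4.516 servings × $0.70 = $3.16.

$3.16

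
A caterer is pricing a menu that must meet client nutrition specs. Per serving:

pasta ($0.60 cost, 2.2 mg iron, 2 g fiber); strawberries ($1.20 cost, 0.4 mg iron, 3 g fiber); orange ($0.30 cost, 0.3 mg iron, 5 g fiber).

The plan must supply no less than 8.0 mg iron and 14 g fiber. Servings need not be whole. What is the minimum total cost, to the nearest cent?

$2.49

An LP optimum is at a vertex; with two nutrient constraints at most two foods are used. Check each candidate.
pasta only: max(8.0/2.2, 14/2) = 7 servings → $4.20.
strawberries only: max(8.0/0.4, 14/3) = 20 servings → $24.00.
orange only: max(8.0/0.3, 14/5) = 26.67 servings → $8.00.
pasta + strawberries with both tight: 3.172 servings and 2.552 servings → $4.97.
pasta + orange with both tight: 3.442 servings and 1.423 servings → $2.49.
strawberries + orange with both targets exact would need a negative amount; discard.
So the least-cost plan costs $2.49.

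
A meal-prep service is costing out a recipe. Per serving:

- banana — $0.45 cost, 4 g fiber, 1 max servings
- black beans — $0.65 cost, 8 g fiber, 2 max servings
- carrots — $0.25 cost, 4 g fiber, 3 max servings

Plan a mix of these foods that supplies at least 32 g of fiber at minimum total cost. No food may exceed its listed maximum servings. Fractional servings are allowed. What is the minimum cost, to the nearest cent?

Cost per g of fiber: carrots $0.0625, black beans $0.0813, banana $0.1125.
Take 3 servings of carrots: +12.0 g fiber for $0.75 (total $0.75, still need 20.0 g).
Take 2 servings of black beans: +16.0 g fiber for $1.30 (total $2.05, still need 4.0 g).
Take 1 serving of banana: +4.0 g fiber for $0.45 (total $2.50, still need 0.0 g).
Greedy by cheapest-per-g is optimal for a single linear constraint, so the minimum cost is $2.50.

$2.50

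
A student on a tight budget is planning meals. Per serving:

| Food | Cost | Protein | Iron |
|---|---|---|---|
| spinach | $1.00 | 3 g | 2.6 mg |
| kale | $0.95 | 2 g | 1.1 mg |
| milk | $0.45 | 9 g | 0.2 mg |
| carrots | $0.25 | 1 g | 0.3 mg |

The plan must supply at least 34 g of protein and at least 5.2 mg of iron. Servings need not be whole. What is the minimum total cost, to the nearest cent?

$3.19

At the optimum either one food covers both requirements or two foods hit both targets exactly; no other combination can be cheaper.
spinach only: max(34/3, 5.2/2.6) = 11.33 servings → $11.33.
kale only: max(34/2, 5.2/1.1) = 17 servings → $16.15.
milk only: max(34/9, 5.2/0.2) = 26 servings → $11.70.
carrots only: max(34/1, 5.2/0.3) = 34 servings → $8.50.
spinach + kale: the both-tight solution has a negative serving — not a feasible corner.
spinach + milk with both tight: 1.754 servings and 3.193 servings → $3.19.
spinach + carrots with both targets exact would need a negative amount; discard.
kale + milk with both tight: 4.211 servings and 2.842 servings → $5.28.
kale + carrots: intersection lies outside the first quadrant.
milk + carrots with both tight: 2 servings and 16 servings → $4.90.
Cheapest feasible corner: $3.19.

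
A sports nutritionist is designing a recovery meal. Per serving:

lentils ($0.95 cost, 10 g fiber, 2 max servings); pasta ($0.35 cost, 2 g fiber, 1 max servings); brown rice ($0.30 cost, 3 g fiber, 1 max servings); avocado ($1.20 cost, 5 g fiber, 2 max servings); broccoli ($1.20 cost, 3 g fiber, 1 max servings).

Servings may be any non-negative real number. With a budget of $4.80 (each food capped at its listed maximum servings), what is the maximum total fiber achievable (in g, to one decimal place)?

Fiber per dollar: lentils 10.53, brown rice 10, pasta 5.714, avocado 4.167, broccoli 2.5.
Take 2 servings of lentils: spends $1.90, +20.0 g fiber (running total 20.0 g).
Take 1 serving of brown rice: spends $0.30, +3.0 g fiber (running total 23.0 g).
Take 1 serving of pasta: spends $0.35, +2.0 g fiber (running total 25.0 g).
Take 1.875 servings of avocado: spends $2.25, +9.4 g fiber (running total 34.4 g).
Greedy by best ratio exhausts the cost allowance optimally: 34.4 g.

34.4 g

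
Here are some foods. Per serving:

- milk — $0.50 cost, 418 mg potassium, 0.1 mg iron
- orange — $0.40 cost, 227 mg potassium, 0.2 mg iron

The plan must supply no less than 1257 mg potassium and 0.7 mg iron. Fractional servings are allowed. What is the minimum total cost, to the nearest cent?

$1.86

An LP optimum is at a vertex; with two nutrient constraints at most two foods are used. Check each candidate.
milk only: max(1257/418, 0.7/0.1) = 7 servings → $3.50.
orange only: max(1257/227, 0.7/0.2) = 5.537 servings → $2.21.
milk + orange with both tight: 1.519 servings and 2.741 servings → $1.86.
So the least-cost plan costs $1.86.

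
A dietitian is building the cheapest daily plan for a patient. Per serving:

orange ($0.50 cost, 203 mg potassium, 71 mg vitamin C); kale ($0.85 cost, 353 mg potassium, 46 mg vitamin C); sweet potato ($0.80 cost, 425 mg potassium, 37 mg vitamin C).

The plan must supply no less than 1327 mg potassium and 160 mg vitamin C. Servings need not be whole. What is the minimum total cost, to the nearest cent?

$2.60

Two binding constraints pin down two serving amounts, so the optimal mix uses at most two foods. The candidates are each food alone (scaled to the tighter of potassium/vitamin C) and each pair with both constraints tight.
orange only: max(1327/203, 160/71) = 6.537 servings → $3.27.
kale only: max(1327/353, 160/46) = 3.759 servings → $3.20.
sweet potato only: max(1327/425, 160/37) = 4.324 servings → $3.46.
orange + kale: the both-tight solution has a negative serving — not a feasible corner.
orange + sweet potato with both tight: 0.834 servings and 2.724 servings → $2.60.
kale + sweet potato with both tight: 2.913 servings and 0.703 servings → $3.04.
So the least-cost plan costs $2.60.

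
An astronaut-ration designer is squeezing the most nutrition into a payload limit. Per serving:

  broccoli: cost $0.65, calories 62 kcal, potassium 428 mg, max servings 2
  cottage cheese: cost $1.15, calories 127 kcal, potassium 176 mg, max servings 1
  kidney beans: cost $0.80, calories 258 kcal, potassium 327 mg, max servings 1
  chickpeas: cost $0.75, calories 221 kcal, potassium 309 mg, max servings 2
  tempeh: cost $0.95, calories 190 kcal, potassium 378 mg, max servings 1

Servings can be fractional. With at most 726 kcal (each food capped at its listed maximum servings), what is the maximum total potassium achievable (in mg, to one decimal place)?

1810.1 mg

Potassium per kcal: broccoli 6.903, tempeh 1.989, chickpeas 1.398, cottage cheese 1.386, kidney beans 1.267.
Take 2 servings of broccoli: uses 124 kcal, +856.0 mg potassium (running total 856.0 mg).
Take 1 serving of tempeh: uses 190 kcal, +378.0 mg potassium (running total 1234.0 mg).
Take 1.864 servings of chickpeas: uses 412 kcal, +576.1 mg potassium (running total 1810.1 mg).
Filling greedily by potassium-per-kcal is optimal for one linear limit, giving 1810.1 mg.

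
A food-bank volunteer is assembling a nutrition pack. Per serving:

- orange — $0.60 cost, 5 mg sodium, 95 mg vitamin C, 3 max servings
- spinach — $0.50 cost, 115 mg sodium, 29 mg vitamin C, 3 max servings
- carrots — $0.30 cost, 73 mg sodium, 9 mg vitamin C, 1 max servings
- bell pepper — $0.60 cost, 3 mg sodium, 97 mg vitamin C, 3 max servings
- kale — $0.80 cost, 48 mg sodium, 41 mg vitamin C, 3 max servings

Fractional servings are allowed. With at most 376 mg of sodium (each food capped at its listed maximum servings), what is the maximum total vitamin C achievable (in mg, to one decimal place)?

751.5 mg

Vitamin C per mg sodium: bell pepper 32.33, orange 19, kale 0.8542, spinach 0.2522, carrots 0.1233.
Take 3 servings of bell pepper: uses 9 mg sodium, +291.0 mg vitamin C (running total 291.0 mg).
Take 3 servings of orange: uses 15 mg sodium, +285.0 mg vitamin C (running total 576.0 mg).
Take 3 servings of kale: uses 144 mg sodium, +123.0 mg vitamin C (running total 699.0 mg).
Take 1.809 servings of spinach: uses 208 mg sodium, +52.5 mg vitamin C (running total 751.5 mg).
Filling greedily by vitamin C-per-mg sodium is optimal for one linear limit, giving 751.5 mg.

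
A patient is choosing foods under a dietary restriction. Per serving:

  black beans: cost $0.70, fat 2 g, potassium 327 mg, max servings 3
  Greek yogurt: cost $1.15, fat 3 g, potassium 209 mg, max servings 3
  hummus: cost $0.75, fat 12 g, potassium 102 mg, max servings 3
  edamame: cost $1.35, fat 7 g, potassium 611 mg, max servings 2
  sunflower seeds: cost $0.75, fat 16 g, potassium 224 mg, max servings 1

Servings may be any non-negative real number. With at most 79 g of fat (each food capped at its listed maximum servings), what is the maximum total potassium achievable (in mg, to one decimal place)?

3343.0 mg

Potassium per g fat: black beans 163.5, edamame 87.29, Greek yogurt 69.67, sunflower seeds 14, hummus 8.5.
Take 3 servings of black beans: uses 6 g fat, +981.0 mg potassium (running total 981.0 mg).
Take 2 servings of edamame: uses 14 g fat, +1222.0 mg potassium (running total 2203.0 mg).
Take 3 servings of Greek yogurt: uses 9 g fat, +627.0 mg potassium (running total 2830.0 mg).
Take 1 serving of sunflower seeds: uses 16 g fat, +224.0 mg potassium (running total 3054.0 mg).
Take 2.833 servings of hummus: uses 34 g fat, +289.0 mg potassium (running total 3343.0 mg).
Filling greedily by potassium-per-g fat is optimal for one linear limit, giving 3343.0 mg.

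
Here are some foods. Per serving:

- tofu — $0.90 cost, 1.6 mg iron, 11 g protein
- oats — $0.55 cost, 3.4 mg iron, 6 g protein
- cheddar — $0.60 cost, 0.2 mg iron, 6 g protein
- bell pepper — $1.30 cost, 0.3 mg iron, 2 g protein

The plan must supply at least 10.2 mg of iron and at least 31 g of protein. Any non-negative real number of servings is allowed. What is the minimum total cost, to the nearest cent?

$2.67

Two binding constraints pin down two serving amounts, so the optimal mix uses at most two foods. The candidates are each food alone (scaled to the tighter of iron/protein) and each pair with both constraints tight.
tofu only: max(10.2/1.6, 31/11) = 6.375 servings → $5.74.
oats only: max(10.2/3.4, 31/6) = 5.167 servings → $2.84.
cheddar only: max(10.2/0.2, 31/6) = 51 servings → $30.60.
bell pepper only: max(10.2/0.3, 31/2) = 34 servings → $44.20.
tofu + oats with both tight: 1.59 servings and 2.252 servings → $2.67.
tofu + cheddar with both targets exact would need a negative amount; discard.
tofu + bell pepper with both targets exact would need a negative amount; discard.
oats + cheddar with both tight: 2.865 servings and 2.302 servings → $2.96.
oats + bell pepper with both tight: 2.22 servings and 8.84 servings → $12.71.
cheddar + bell pepper: intersection lies outside the first quadrant.
The minimum over all feasible corners is $2.67.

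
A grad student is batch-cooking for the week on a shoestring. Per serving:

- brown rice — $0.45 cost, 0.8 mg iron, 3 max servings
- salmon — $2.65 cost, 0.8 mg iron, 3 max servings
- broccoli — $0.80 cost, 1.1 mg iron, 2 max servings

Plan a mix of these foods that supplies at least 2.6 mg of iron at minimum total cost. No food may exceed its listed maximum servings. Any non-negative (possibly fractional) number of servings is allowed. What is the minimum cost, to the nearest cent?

Cost per mg of iron: brown rice $0.5625, broccoli $0.7273, salmon $3.3125.
Take 3 servings of brown rice: +2.4 mg iron for $1.35 (total $1.35, still need 0.2 mg).
Take 0.1818 servings of broccoli: +0.2 mg iron for $0.15 (total $1.50, still need 0.0 mg).
Greedy by cheapest-per-mg is optimal for a single linear constraint, so the minimum cost is $1.50.

$1.50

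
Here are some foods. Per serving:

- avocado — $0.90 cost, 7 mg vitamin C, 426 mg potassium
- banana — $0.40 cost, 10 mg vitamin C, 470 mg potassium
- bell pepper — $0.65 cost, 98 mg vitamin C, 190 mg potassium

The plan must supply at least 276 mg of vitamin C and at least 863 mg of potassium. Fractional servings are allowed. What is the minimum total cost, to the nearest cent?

$2.07

avocado only: max(276/7, 863/426) = 39.43 servings → $35.49.
banana only: max(276/10, 863/470) = 27.6 servings → $11.04.
bell pepper only: max(276/98, 863/190) = 4.542 servings → $2.95.
avocado + banana with both targets exact would need a negative amount; discard.
avocado + bell pepper with both tight: 0.795 servings and 2.76 servings → $2.51.
banana + bell pepper with both tight: 0.7277 servings and 2.742 servings → $2.07.
So the least-cost plan costs $2.07.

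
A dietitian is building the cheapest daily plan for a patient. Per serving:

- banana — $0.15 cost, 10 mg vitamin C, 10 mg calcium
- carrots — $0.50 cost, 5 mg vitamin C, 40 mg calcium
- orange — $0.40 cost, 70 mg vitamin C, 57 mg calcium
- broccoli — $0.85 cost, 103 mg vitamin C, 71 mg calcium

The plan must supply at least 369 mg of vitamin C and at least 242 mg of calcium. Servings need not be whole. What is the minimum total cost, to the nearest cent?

$2.11

banana only: max(369/10, 242/10) = 36.9 servings → $5.54.
carrots only: max(369/5, 242/40) = 73.8 servings → $36.90.
orange only: max(369/70, 242/57) = 5.271 servings → $2.11.
broccoli only: max(369/103, 242/71) = 3.583 servings → $3.05.
banana + carrots: the both-tight solution has a negative serving — not a feasible corner.
banana + orange with both targets exact would need a negative amount; discard.
banana + broccoli: intersection lies outside the first quadrant.
carrots + orange with both targets exact would need a negative amount; discard.
carrots + broccoli: the both-tight solution has a negative serving — not a feasible corner.
orange + broccoli with both targets exact would need a negative amount; discard.
So the least-cost plan costs $2.11.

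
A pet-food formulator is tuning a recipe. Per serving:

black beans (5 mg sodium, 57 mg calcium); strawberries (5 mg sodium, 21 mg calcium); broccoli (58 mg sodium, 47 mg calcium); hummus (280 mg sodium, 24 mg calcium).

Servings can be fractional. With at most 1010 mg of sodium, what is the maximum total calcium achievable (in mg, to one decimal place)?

Calcium per mg sodium: black beans 11.4, strawberries 4.2, broccoli 0.8103, hummus 0.08571.
With no serving limits, spend the whole sodium allowance on black beans: 1010 mg / 5 mg × 57 mg = 11514.0 mg.

11514.0 mg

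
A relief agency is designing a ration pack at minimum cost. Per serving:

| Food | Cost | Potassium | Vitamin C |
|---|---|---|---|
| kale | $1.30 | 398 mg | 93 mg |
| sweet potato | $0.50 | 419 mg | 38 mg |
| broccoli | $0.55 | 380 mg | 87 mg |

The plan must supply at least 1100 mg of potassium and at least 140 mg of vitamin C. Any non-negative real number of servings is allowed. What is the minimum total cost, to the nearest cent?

This is a tiny linear program; its minimum lies at a vertex of the feasible set. List the vertices and price them.
kale only: max(1100/398, 140/93) = 2.764 servings → $3.59.
sweet potato only: max(1100/419, 140/38) = 3.684 servings → $1.84.
broccoli only: max(1100/380, 140/87) = 2.895 servings → $1.59.
kale + sweet potato with both tight: 0.7071 servings and 1.954 servings → $1.90.
kale + broccoli: intersection lies outside the first quadrant.
sweet potato + broccoli with both tight: 1.931 servings and 0.7659 servings → $1.39.
Cheapest feasible corner: $1.39.

$1.39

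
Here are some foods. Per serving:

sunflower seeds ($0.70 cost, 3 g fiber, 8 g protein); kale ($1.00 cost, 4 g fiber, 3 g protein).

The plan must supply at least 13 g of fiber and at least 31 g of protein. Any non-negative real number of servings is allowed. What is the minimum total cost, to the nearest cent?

At the optimum either one food covers both requirements or two foods hit both targets exactly; no other combination can be cheaper.
sunflower seeds only: max(13/3, 31/8) = 4.333 servings → $3.03.
kale only: max(13/4, 31/3) = 10.33 servings → $10.33.
sunflower seeds + kale with both tight: 3.696 servings and 0.4783 servings → $3.07.
So the least-cost plan costs $3.03.

$3.03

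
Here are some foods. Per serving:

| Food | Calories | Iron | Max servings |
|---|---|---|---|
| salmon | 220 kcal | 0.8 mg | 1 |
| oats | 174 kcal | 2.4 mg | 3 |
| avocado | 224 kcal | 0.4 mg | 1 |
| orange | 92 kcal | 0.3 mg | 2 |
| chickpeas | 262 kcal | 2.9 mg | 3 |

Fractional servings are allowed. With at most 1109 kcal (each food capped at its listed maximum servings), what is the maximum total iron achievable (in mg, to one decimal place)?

13.7 mg

Iron per kcal: oats 0.01379, chickpeas 0.01107, salmon 0.003636, orange 0.003261, avocado 0.001786.
Take 3 servings of oats: uses 522 kcal, +7.2 mg iron (running total 7.2 mg).
Take 2.24 servings of chickpeas: uses 587 kcal, +6.5 mg iron (running total 13.7 mg).
Filling greedily by iron-per-kcal is optimal for one linear limit, giving 13.7 mg.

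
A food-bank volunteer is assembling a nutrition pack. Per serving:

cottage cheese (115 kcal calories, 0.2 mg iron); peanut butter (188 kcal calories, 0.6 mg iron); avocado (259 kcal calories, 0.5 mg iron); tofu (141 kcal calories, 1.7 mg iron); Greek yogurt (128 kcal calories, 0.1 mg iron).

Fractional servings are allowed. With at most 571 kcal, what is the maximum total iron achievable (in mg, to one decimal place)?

Iron per kcal: tofu 0.01206, peanut butter 0.003191, avocado 0.001931, cottage cheese 0.001739, Greek yogurt 0.0007813.
With no serving limits, spend the whole calories allowance on tofu: 571 kcal / 141 kcal × 1.7 mg = 6.9 mg.

6.9 mg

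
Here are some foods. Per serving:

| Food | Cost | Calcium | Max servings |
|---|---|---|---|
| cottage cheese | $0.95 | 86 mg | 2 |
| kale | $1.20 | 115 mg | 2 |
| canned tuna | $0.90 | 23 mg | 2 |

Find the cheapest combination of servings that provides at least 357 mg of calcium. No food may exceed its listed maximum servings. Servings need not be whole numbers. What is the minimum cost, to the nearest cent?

$3.80

Cost per mg of calcium: kale $0.0104, cottage cheese $0.0110, canned tuna $0.0391.
Take 2 servings of kale: +230.0 mg calcium for $2.40 (total $2.40, still need 127.0 mg).
Take 1.477 servings of cottage cheese: +127.0 mg calcium for $1.40 (total $3.80, still need 0.0 mg).
Filling from the cheapest source first is optimal under one linear minimum: $3.80.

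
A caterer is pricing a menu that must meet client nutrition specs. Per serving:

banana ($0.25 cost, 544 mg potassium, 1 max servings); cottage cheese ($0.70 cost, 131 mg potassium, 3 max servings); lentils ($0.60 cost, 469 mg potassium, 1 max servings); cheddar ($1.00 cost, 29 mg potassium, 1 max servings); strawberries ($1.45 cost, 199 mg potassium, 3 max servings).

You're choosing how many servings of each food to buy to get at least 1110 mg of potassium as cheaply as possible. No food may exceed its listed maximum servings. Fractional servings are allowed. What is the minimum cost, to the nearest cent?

Cost per mg of potassium: banana $0.0005, lentils $0.0013, cottage cheese $0.0053, strawberries $0.0073, cheddar $0.0345.
Take 1 serving of banana: +544.0 mg potassium for $0.25 (total $0.25, still need 566.0 mg).
Take 1 serving of lentils: +469.0 mg potassium for $0.60 (total $0.85, still need 97.0 mg).
Take 0.7405 servings of cottage cheese: +97.0 mg potassium for $0.52 (total $1.37, still need 0.0 mg).
Filling from the cheapest source first is optimal under one linear minimum: $1.37.

$1.37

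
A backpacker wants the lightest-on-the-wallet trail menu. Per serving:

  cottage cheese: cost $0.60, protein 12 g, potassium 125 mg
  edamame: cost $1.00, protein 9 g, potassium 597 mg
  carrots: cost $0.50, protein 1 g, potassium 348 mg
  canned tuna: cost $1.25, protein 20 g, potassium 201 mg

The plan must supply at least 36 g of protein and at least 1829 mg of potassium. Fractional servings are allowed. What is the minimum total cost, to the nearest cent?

$3.39

Check every corner: each single food scaled to meet both minima, and each pair solved so both constraints bind.
cottage cheese only: max(36/12, 1829/125) = 14.63 servings → $8.78.
edamame only: max(36/9, 1829/597) = 4 servings → $4.00.
carrots only: max(36/1, 1829/348) = 36 servings → $18.00.
canned tuna only: max(36/20, 1829/201) = 9.1 servings → $11.37.
cottage cheese + edamame with both tight: 0.8331 servings and 2.889 servings → $3.39.
cottage cheese + carrots with both tight: 2.641 servings and 4.307 servings → $3.74.
cottage cheese + canned tuna: intersection lies outside the first quadrant.
edamame + carrots with both targets exact would need a negative amount; discard.
edamame + canned tuna with both tight: 2.896 servings and 0.4966 servings → $3.52.
carrots + canned tuna with both tight: 4.341 servings and 1.583 servings → $4.15.
So the least-cost plan costs $3.39.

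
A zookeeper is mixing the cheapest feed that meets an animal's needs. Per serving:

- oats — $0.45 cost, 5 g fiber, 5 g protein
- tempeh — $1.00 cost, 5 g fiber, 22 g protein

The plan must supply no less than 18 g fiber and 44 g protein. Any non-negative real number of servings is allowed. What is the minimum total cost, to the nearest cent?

$2.46

With two linear requirements the optimum uses one or two foods; enumerate the corners.
oats only: max(18/5, 44/5) = 8.8 servings → $3.96.
tempeh only: max(18/5, 44/22) = 3.6 servings → $3.60.
oats + tempeh with both tight: 2.071 servings and 1.529 servings → $2.46.
The minimum over all feasible corners is $2.46.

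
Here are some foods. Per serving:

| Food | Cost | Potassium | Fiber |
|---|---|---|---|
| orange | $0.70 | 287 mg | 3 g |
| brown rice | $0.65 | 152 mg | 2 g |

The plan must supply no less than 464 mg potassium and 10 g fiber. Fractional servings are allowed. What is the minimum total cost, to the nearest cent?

At the optimum either one food covers both requirements or two foods hit both targets exactly; no other combination can be cheaper.
orange only: max(464/287, 10/3) = 3.333 servings → $2.33.
brown rice only: max(464/152, 10/2) = 5 servings → $3.25.
orange + brown rice with both targets exact would need a negative amount; discard.
So the least-cost plan costs $2.33.

$2.33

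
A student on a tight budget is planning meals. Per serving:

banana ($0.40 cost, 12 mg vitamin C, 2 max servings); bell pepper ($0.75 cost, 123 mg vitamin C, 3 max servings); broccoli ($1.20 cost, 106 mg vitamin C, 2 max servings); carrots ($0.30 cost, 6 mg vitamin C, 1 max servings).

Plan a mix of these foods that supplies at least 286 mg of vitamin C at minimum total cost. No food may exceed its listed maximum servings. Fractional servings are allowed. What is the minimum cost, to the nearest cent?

Cost per mg of vitamin C: bell pepper $0.0061, broccoli $0.0113, banana $0.0333, carrots $0.0500.
Take 2.325 servings of bell pepper: +286.0 mg vitamin C for $1.74 (total $1.74, still need 0.0 mg).
Filling from the cheapest source first is optimal under one linear minimum: $1.74.

$1.74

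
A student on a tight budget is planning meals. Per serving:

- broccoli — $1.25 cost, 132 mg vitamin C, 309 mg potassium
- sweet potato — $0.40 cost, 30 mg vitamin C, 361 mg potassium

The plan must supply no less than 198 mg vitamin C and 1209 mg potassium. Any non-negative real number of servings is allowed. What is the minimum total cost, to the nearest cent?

$2.17

Check every corner: each single food scaled to meet both minima, and each pair solved so both constraints bind.
broccoli only: max(198/132, 1209/309) = 3.913 servings → $4.89.
sweet potato only: max(198/30, 1209/361) = 6.6 servings → $2.64.
broccoli + sweet potato with both tight: 0.9173 servings and 2.564 servings → $2.17.
The minimum over all feasible corners is $2.17.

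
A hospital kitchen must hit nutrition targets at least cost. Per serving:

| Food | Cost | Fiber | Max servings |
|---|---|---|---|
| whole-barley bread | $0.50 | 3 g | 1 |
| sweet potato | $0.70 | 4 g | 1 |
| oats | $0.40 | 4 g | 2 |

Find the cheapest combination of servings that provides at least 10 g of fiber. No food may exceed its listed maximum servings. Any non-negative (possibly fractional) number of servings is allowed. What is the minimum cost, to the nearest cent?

$1.13

Cost per g of fiber: oats $0.1000, whole-barley bread $0.1667, sweet potato $0.1750.
Take 2 servings of oats: +8.0 g fiber for $0.80 (total $0.80, still need 2.0 g).
Take 0.6667 servings of whole-barley bread: +2.0 g fiber for $0.33 (total $1.13, still need 0.0 g).
Filling from the cheapest source first is optimal under one linear minimum: $1.13.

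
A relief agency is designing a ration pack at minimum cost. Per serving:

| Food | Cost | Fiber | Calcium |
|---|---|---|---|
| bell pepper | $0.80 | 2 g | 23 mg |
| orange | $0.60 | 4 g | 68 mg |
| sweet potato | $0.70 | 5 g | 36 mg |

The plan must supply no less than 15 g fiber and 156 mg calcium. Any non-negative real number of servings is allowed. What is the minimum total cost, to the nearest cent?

This is a tiny linear program; its minimum lies at a vertex of the feasible set. List the vertices and price them.
bell pepper only: max(15/2, 156/23) = 7.5 servings → $6.00.
orange only: max(15/4, 156/68) = 3.75 servings → $2.25.
sweet potato only: max(15/5, 156/36) = 4.333 servings → $3.03.
bell pepper + orange: the both-tight solution has a negative serving — not a feasible corner.
bell pepper + sweet potato with both tight: 5.581 servings and 0.7674 servings → $5.00.
orange + sweet potato with both tight: 1.224 servings and 2.02 servings → $2.15.
So the least-cost plan costs $2.15.

$2.15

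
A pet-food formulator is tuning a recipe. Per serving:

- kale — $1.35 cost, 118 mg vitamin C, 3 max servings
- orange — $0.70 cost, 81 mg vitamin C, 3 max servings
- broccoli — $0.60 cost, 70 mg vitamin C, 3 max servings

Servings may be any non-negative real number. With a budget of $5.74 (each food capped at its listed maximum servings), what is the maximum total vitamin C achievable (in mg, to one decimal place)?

Vitamin C per dollar: broccoli 116.7, orange 115.7, kale 87.41.
Take 3 servings of broccoli: spends $1.80, +210.0 mg vitamin C (running total 210.0 mg).
Take 3 servings of orange: spends $2.10, +243.0 mg vitamin C (running total 453.0 mg).
Take 1.363 servings of kale: spends $1.84, +160.8 mg vitamin C (running total 613.8 mg).
Greedy by best ratio exhausts the cost allowance optimally: 613.8 mg.

613.8 mg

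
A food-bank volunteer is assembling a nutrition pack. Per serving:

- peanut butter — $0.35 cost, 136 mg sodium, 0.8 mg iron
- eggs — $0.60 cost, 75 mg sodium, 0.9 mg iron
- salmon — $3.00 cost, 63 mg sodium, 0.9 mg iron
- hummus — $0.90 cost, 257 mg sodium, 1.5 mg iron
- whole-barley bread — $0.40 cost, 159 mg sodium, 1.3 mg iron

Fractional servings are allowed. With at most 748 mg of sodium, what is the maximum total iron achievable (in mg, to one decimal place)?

10.7 mg

Iron per mg sodium: salmon 0.01429, eggs 0.012, whole-barley bread 0.008176, peanut butter 0.005882, hummus 0.005837.
With no serving limits, spend the whole sodium allowance on salmon: 748 mg / 63 mg × 0.9 mg = 10.7 mg.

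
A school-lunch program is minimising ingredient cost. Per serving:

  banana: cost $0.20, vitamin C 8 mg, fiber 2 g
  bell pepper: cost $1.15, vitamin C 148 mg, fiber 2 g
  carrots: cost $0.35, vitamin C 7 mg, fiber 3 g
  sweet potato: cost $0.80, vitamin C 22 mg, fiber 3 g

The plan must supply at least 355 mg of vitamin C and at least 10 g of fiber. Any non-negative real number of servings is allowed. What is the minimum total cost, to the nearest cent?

$3.14

An LP optimum is at a vertex; with two nutrient constraints at most two foods are used. Check each candidate.
banana only: max(355/8, 10/2) = 44.38 servings → $8.88.
bell pepper only: max(355/148, 10/2) = 5 servings → $5.75.
carrots only: max(355/7, 10/3) = 50.71 servings → $17.75.
sweet potato only: max(355/22, 10/3) = 16.14 servings → $12.91.
banana + bell pepper with both tight: 2.75 servings and 2.25 servings → $3.14.
banana + carrots: intersection lies outside the first quadrant.
banana + sweet potato with both targets exact would need a negative amount; discard.
bell pepper + carrots with both tight: 2.314 servings and 1.791 servings → $3.29.
bell pepper + sweet potato with both tight: 2.112 servings and 1.925 servings → $3.97.
carrots + sweet potato: the both-tight solution has a negative serving — not a feasible corner.
So the least-cost plan costs $3.14.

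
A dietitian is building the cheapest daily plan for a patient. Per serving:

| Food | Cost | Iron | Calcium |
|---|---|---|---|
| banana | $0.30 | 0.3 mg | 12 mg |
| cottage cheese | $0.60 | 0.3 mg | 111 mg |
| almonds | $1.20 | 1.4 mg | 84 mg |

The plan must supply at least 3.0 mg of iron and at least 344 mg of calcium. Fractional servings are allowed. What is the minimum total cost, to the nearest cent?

$3.18

A basic optimal solution has at most two foods positive. Try each food alone and each pair with both targets met exactly.
banana only: max(3.0/0.3, 344/12) = 28.67 servings → $8.60.
cottage cheese only: max(3.0/0.3, 344/111) = 10 servings → $6.00.
almonds only: max(3.0/1.4, 344/84) = 4.095 servings → $4.91.
banana + cottage cheese with both tight: 7.737 servings and 2.263 servings → $3.68.
banana + almonds: the both-tight solution has a negative serving — not a feasible corner.
cottage cheese + almonds with both tight: 1.763 servings and 1.765 servings → $3.18.
So the least-cost plan costs $3.18.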